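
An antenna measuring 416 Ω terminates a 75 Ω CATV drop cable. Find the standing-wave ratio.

For a purely resistive load, VSWR = R_L/Z_0 or Z_0/R_L (whichever > 1) = 416/75

VSWR ≈ 5.55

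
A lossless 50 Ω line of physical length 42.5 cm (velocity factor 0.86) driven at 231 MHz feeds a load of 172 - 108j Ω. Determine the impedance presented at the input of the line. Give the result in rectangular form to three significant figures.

λ = v/f = 0.86·c / 231 MHz = 1.12 m
βl = 2π·l/λ = 2π × 0.381 = 137°
tan(βl) = tan(137°) = -0.933
Z_in = Z_0·(Z_L + jZ_0·tanβl)/(Z_0 + jZ_L·tanβl)
     = 50·(172 − j155)/(-50.8 − j160)

Z_in ≈ 28.4 + j62.6 Ω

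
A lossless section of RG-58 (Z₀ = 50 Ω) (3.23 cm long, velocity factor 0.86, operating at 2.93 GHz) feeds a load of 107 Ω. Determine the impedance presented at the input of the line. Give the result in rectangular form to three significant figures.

Z_in ≈ 36 + j29.9 Ω

λ = v/f = 0.86·c / 2.93 GHz = 0.0881 m
βl = 2π·l/λ = 2π × 0.367 = 132°
tan(βl) = tan(132°) = -1.11
Z_in = Z_0·(Z_L + jZ_0·tanβl)/(Z_0 + jZ_L·tanβl)
     = 50·(107 − j55.4)/(50 − j119)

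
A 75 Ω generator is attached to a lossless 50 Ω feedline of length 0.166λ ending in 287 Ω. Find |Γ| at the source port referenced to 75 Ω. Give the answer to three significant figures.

|Γ| ≈ 0.762

βl = 2π × 0.166 = 59.8°
tan(βl) = 1.72
Z_in = Z_0·(Z_L + jZ_0·tanβl)/(Z_0 + jZ_L·tanβl) = 11.6 − j28 Ω
Γ_s = (Z_in − Z_s)/(Z_in + Z_s) = (-63.4 − j28)/(86.6 − j28), |Γ_s| = 0.762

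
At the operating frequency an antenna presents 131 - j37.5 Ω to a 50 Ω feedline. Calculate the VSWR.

VSWR ≈ 2.87

Γ = (Z_L − Z_0)/(Z_L + Z_0) = (81 − j37.5)/(181 − j37.5)
|Γ| = 89.3/185 = 0.483
VSWR = (1 + |Γ|)/(1 − |Γ|) = 1.48/0.517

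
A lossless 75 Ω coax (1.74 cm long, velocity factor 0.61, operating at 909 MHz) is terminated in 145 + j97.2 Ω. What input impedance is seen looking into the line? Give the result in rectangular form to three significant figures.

λ = v/f = 0.61·c / 909 MHz = 0.201 m
βl = 2π·l/λ = 2π × 0.0864 = 31.1°
tan(βl) = tan(31.1°) = 0.604
Z_in = Z_0·(Z_L + jZ_0·tanβl)/(Z_0 + jZ_L·tanβl)
     = 75·(145 + j142)/(16.3 + j87.5)

Z_in ≈ 140 − j98.1 Ω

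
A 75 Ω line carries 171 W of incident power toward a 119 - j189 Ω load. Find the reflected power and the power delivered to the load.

|Γ| = |(44 − j189)/(194 − j189)| = 0.716
|Γ|² = 0.513
P_refl = |Γ|²·P_inc = 87.8 W, P_del = (1 − |Γ|²)·P_inc = 83.2 W

P_reflected ≈ 87.8 W; P_delivered ≈ 83.2 W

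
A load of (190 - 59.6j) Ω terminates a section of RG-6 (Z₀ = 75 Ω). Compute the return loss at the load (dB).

RL ≈ 6.43 dB

Γ = (115 − j59.6)/(265 − j59.6), |Γ| = 0.477
RL = −20·log₁₀|Γ| = −20·log₁₀(0.477)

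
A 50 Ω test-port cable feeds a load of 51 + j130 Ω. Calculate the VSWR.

VSWR ≈ 8.51

Γ = (Z_L − Z_0)/(Z_L + Z_0) = (1 + j130)/(101 + j130)
|Γ| = 130/165 = 0.79
VSWR = (1 + |Γ|)/(1 − |Γ|) = 1.79/0.21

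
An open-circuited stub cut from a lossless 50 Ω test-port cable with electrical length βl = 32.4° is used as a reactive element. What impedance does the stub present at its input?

tan(βl) = 0.635
For an open-circuited stub, Z_in = −jZ_0·cot(βl) = −jZ_0/tan(βl)

Z_in ≈ −j78.8 Ω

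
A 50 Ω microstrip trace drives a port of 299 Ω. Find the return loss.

RL ≈ 2.93 dB

Γ = (299 − 50)/(299 + 50) = 0.713
RL = −20·log₁₀|Γ| = −20·log₁₀(0.713)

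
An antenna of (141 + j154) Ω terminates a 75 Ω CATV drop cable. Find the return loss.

RL ≈ 3.99 dB

Γ = (66 + j154)/(216 + j154), |Γ| = 0.632
RL = −20·log₁₀|Γ| = −20·log₁₀(0.632)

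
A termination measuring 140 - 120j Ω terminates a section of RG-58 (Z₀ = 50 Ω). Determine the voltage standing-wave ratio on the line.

Γ = (Z_L − Z_0)/(Z_L + Z_0) = (90 − j120)/(190 − j120)
|Γ| = 150/225 = 0.667
VSWR = (1 + |Γ|)/(1 − |Γ|) = 1.67/0.333

VSWR ≈ 5.01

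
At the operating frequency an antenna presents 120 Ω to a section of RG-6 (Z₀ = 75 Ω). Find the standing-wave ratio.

VSWR ≈ 1.6

Γ = (120 − 75)/(120 + 75) = 0.231
VSWR = (1 + 0.231)/(1 − 0.231)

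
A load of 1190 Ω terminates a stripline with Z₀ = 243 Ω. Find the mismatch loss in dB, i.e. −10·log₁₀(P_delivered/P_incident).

mismatch loss ≈ 2.49 dB

Γ = (1190 − 243)/(1190 + 243) = 0.661
|Γ|² = 0.437, so P_del/P_inc = 1 − |Γ|² = 0.563
ML = −10·log₁₀(1 − |Γ|²)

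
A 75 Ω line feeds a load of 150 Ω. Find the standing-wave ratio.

VSWR ≈ 2

For a purely resistive load, VSWR = R_L/Z_0 or Z_0/R_L (whichever > 1) = 150/75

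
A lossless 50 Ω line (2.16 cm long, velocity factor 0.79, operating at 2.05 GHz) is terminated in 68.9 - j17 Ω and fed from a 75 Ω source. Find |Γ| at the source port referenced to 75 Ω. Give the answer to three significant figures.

λ = v/f = 0.79·c / 2.05 GHz = 0.116 m
βl = 2π·l/λ = 2π × 0.187 = 67.3°
tan(βl) = 2.39
Z_in = Z_0·(Z_L + jZ_0·tanβl)/(Z_0 + jZ_L·tanβl) = 32.7 − j2.93 Ω
Γ_s = (Z_in − Z_s)/(Z_in + Z_s) = (-42.3 − j2.93)/(108 − j2.93), |Γ_s| = 0.393

|Γ| ≈ 0.393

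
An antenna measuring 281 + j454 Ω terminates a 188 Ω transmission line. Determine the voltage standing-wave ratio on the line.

VSWR ≈ 5.9

Γ = (Z_L − Z_0)/(Z_L + Z_0) = (93 + j454)/(469 + j454)
|Γ| = 463/653 = 0.71
VSWR = (1 + |Γ|)/(1 − |Γ|) = 1.71/0.29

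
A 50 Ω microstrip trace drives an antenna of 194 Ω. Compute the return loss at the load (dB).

Γ = (194 − 50)/(194 + 50) = 0.59
RL = −20·log₁₀|Γ| = −20·log₁₀(0.59)

RL ≈ 4.58 dB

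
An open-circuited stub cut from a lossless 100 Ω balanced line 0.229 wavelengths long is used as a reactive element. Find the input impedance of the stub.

βl = 2π × 0.229 = 82.4°
tan(βl) = 7.53
For an open-circuited stub, Z_in = −jZ_0·cot(βl) = −jZ_0/tan(βl)

Z_in ≈ −j13.3 Ω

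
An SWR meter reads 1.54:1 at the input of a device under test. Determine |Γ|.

|Γ| = (S − 1)/(S + 1) = (1.54 − 1)/(1.54 + 1) = 0.54/2.54

|Γ| ≈ 0.213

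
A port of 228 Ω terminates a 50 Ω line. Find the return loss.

RL ≈ 3.87 dB

Γ = (228 − 50)/(228 + 50) = 0.64
RL = −20·log₁₀|Γ| = −20·log₁₀(0.64)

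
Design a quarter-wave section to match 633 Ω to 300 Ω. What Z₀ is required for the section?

Z_qwt = √(Z_0·R_L) = √(300 × 633) = √189900

Z_qwt ≈ 436 Ω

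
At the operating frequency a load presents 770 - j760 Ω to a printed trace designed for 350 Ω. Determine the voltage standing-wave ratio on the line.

Γ = (Z_L − Z_0)/(Z_L + Z_0) = (420 − j760)/(1120 − j760)
|Γ| = 868/1350 = 0.642
VSWR = (1 + |Γ|)/(1 − |Γ|) = 1.64/0.358

VSWR ≈ 4.58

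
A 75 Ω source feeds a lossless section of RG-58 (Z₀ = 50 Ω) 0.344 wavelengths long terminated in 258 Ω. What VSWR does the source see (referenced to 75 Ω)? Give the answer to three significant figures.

VSWR ≈ 6.43

βl = 2π × 0.344 = 124°
tan(βl) = -1.49
Z_in = Z_0·(Z_L + jZ_0·tanβl)/(Z_0 + jZ_L·tanβl) = 13.8 + j31.7 Ω
Γ_s = (Z_in − Z_s)/(Z_in + Z_s) = (-61.2 + j31.7)/(88.8 + j31.7), |Γ_s| = 0.731
VSWR = (1 + |Γ_s|)/(1 − |Γ_s|)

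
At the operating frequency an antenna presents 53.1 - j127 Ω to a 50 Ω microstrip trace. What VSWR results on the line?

Γ = (Z_L − Z_0)/(Z_L + Z_0) = (3.1 − j127)/(103.1 − j127)
|Γ| = 127/164 = 0.777
VSWR = (1 + |Γ|)/(1 − |Γ|) = 1.78/0.223

VSWR ≈ 7.95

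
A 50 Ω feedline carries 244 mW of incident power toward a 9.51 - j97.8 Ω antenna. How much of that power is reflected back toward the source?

|Γ| = |(-40.49 − j97.8)/(59.51 − j97.8)| = 0.925
|Γ|² = 0.855
P_refl = |Γ|²·P_inc = 209 mW, P_del = (1 − |Γ|²)·P_inc = 35.4 mW

P_reflected ≈ 209 mW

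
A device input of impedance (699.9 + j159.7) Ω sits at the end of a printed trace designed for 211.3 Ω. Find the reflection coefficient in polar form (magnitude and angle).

Γ = (Z_L − Z_0)/(Z_L + Z_0) = (488.6 + j159.7)/(911.2 + j159.7)
|Γ| = 514/925 = 0.556

Γ ≈ 0.556 ∠ 8.16°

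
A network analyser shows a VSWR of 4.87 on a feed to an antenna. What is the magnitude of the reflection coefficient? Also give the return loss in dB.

|Γ| ≈ 0.659; return loss ≈ 3.62 dB

|Γ| = (S − 1)/(S + 1) = (4.87 − 1)/(4.87 + 1) = 3.87/5.87
RL = −20·log₁₀|Γ| = −20·log₁₀(0.659)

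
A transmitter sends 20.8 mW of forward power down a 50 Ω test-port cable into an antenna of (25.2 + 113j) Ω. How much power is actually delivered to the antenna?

|Γ| = |(-24.8 + j113)/(75.2 + j113)| = 0.852
|Γ|² = 0.726
P_refl = |Γ|²·P_inc = 15.1 mW, P_del = (1 − |Γ|²)·P_inc = 5.69 mW

P_delivered ≈ 5.69 mW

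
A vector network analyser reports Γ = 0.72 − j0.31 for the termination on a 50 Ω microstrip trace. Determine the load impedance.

Z_L = Z_0·(1 + Γ)/(1 − Γ) = 50·(1.72 − j0.31)/(0.28 + j0.31)

Z_L ≈ 110 − j178 Ω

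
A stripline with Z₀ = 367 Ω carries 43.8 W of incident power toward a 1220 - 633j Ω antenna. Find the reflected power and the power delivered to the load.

P_reflected ≈ 16.9 W; P_delivered ≈ 26.9 W

|Γ| = |(853 − j633)/(1587 − j633)| = 0.622
|Γ|² = 0.387
P_refl = |Γ|²·P_inc = 16.9 W, P_del = (1 − |Γ|²)·P_inc = 26.9 W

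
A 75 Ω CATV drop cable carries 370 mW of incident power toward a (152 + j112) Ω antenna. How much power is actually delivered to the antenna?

|Γ| = |(77 + j112)/(227 + j112)| = 0.537
|Γ|² = 0.288
P_refl = |Γ|²·P_inc = 107 mW, P_del = (1 − |Γ|²)·P_inc = 263 mW

P_delivered ≈ 263 mW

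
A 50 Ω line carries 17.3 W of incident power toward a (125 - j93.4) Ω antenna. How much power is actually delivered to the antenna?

|Γ| = |(75 − j93.4)/(175 − j93.4)| = 0.604
|Γ|² = 0.365
P_refl = |Γ|²·P_inc = 6.31 W, P_del = (1 − |Γ|²)·P_inc = 11 W

P_delivered ≈ 11 W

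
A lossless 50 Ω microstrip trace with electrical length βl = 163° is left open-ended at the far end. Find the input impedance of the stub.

tan(βl) = -0.306
For an open-ended stub, Z_in = −jZ_0·cot(βl) = −jZ_0/tan(βl)

Z_in ≈ +j164 Ω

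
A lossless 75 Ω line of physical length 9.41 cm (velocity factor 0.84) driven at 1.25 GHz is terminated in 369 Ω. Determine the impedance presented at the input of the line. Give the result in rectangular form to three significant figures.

λ = v/f = 0.84·c / 1.25 GHz = 0.202 m
βl = 2π·l/λ = 2π × 0.467 = 168°
tan(βl) = tan(168°) = -0.212
Z_in = Z_0·(Z_L + jZ_0·tanβl)/(Z_0 + jZ_L·tanβl)
     = 75·(369 − j15.9)/(75 − j78.2)

Z_in ≈ 185 + j177 Ω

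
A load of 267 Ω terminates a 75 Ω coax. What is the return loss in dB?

Γ = (267 − 75)/(267 + 75) = 0.561
RL = −20·log₁₀|Γ| = −20·log₁₀(0.561)

RL ≈ 5.01 dB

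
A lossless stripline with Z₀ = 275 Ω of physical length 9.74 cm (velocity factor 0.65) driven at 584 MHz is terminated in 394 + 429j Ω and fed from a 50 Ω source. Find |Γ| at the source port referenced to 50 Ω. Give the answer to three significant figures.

λ = v/f = 0.65·c / 584 MHz = 0.334 m
βl = 2π·l/λ = 2π × 0.292 = 105°
tan(βl) = -3.73
Z_in = Z_0·(Z_L + jZ_0·tanβl)/(Z_0 + jZ_L·tanβl) = 78.3 − j26.1 Ω
Γ_s = (Z_in − Z_s)/(Z_in + Z_s) = (28.3 − j26.1)/(128 − j26.1), |Γ_s| = 0.294

|Γ| ≈ 0.294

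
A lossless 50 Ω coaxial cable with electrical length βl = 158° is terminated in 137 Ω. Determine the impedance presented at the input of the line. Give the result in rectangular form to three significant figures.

tan(βl) = tan(158°) = -0.404
Z_in = Z_0·(Z_L + jZ_0·tanβl)/(Z_0 + jZ_L·tanβl)
     = 50·(137 − j20.2)/(50 − j55.4)

Z_in ≈ 71.6 + j59.1 Ω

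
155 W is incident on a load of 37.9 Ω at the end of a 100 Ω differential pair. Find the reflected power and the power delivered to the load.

Γ = (37.9 − 100)/(37.9 + 100) = -0.45
|Γ|² = 0.203
P_refl = |Γ|²·P_inc = 31.4 W, P_del = (1 − |Γ|²)·P_inc = 124 W

P_reflected ≈ 31.4 W; P_delivered ≈ 124 W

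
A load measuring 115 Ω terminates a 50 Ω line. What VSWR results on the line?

VSWR ≈ 2.3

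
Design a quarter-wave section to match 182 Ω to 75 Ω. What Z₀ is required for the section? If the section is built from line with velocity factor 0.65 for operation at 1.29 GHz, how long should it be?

Z_qwt ≈ 117 Ω; length ≈ 3.78 cm

Z_qwt = √(Z_0·R_L) = √(75 × 182) = √13650
λ = 0.65·c/f = 0.151 m, so l = λ/4 = 0.0378 m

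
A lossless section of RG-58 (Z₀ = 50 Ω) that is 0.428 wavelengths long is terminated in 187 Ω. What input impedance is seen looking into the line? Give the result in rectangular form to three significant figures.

βl = 2π × 0.428 = 154°
tan(βl) = tan(154°) = -0.486
Z_in = Z_0·(Z_L + jZ_0·tanβl)/(Z_0 + jZ_L·tanβl)
     = 50·(187 − j24.3)/(50 − j90.9)

Z_in ≈ 53.7 + j73.3 Ω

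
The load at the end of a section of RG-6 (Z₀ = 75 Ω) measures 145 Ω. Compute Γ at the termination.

Γ = (Z_L − Z_0)/(Z_L + Z_0) = (145 − 75)/(145 + 75) = 70/220

Γ = 0.318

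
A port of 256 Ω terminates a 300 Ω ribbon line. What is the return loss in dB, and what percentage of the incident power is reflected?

Γ = (256 − 300)/(256 + 300) = -0.0791
RL = −20·log₁₀(0.0791) = 22 dB
P_refl/P_inc = |Γ|² = 0.00626

RL ≈ 22 dB; 0.626% of incident power reflected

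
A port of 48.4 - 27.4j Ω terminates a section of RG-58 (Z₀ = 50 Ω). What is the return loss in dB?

Γ = (-1.6 − j27.4)/(98.4 − j27.4), |Γ| = 0.269
RL = −20·log₁₀|Γ| = −20·log₁₀(0.269)

RL ≈ 11.4 dB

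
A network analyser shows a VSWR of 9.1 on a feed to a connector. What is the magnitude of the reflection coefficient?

|Γ| = (S − 1)/(S + 1) = (9.1 − 1)/(9.1 + 1) = 8.1/10.1

|Γ| ≈ 0.802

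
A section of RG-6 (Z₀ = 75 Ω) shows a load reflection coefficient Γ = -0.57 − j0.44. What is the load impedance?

Z_L ≈ 13.6 − j24.8 Ω

Z_L = Z_0·(1 + Γ)/(1 − Γ) = 75·(0.43 − j0.44)/(1.57 + j0.44)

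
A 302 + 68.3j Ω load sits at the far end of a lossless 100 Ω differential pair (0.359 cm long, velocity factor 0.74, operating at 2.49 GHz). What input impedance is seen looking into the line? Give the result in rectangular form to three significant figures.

Z_in ≈ 250 − j123 Ω

λ = v/f = 0.74·c / 2.49 GHz = 0.0892 m
βl = 2π·l/λ = 2π × 0.0403 = 14.5°
tan(βl) = tan(14.5°) = 0.259
Z_in = Z_0·(Z_L + jZ_0·tanβl)/(Z_0 + jZ_L·tanβl)
     = 100·(302 + j94.2)/(82.3 + j78.1)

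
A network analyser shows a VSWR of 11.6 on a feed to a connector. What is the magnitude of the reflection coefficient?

|Γ| ≈ 0.841

|Γ| = (S − 1)/(S + 1) = (11.6 − 1)/(11.6 + 1) = 10.6/12.6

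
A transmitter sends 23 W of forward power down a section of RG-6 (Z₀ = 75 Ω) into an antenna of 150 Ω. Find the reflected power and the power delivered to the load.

Γ = (150 − 75)/(150 + 75) = 0.333
|Γ|² = 0.111
P_refl = |Γ|²·P_inc = 2.56 W, P_del = (1 − |Γ|²)·P_inc = 20.4 W

P_reflected ≈ 2.56 W; P_delivered ≈ 20.4 W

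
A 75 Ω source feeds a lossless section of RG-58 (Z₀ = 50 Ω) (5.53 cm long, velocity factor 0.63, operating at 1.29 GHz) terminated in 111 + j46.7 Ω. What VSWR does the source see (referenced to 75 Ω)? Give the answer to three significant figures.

VSWR ≈ 3.34

λ = v/f = 0.63·c / 1.29 GHz = 0.147 m
βl = 2π·l/λ = 2π × 0.377 = 136°
tan(βl) = -0.97
Z_in = Z_0·(Z_L + jZ_0·tanβl)/(Z_0 + jZ_L·tanβl) = 26.1 + j28.5 Ω
Γ_s = (Z_in − Z_s)/(Z_in + Z_s) = (-48.9 + j28.5)/(101 + j28.5), |Γ_s| = 0.539
VSWR = (1 + |Γ_s|)/(1 − |Γ_s|)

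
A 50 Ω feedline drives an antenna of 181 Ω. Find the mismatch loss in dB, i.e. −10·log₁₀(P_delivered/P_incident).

mismatch loss ≈ 1.69 dB

Γ = (181 − 50)/(181 + 50) = 0.567
|Γ|² = 0.322, so P_del/P_inc = 1 − |Γ|² = 0.678
ML = −10·log₁₀(1 − |Γ|²)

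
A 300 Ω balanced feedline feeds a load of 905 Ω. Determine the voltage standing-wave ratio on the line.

Γ = (905 − 300)/(905 + 300) = 0.502
VSWR = (1 + 0.502)/(1 − 0.502)

VSWR ≈ 3.02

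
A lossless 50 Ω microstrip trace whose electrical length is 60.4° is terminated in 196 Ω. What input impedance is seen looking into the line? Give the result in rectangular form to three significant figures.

tan(βl) = tan(60.4°) = 1.76
Z_in = Z_0·(Z_L + jZ_0·tanβl)/(Z_0 + jZ_L·tanβl)
     = 50·(196 + j88)/(50 + j345)

Z_in ≈ 16.5 − j26 Ω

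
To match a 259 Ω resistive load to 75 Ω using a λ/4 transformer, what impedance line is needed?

Z_qwt ≈ 139 Ω

Z_qwt = √(Z_0·R_L) = √(75 × 259) = √19420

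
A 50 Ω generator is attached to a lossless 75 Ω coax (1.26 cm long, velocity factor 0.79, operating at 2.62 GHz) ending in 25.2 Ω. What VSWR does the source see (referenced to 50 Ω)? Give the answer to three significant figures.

λ = v/f = 0.79·c / 2.62 GHz = 0.0905 m
βl = 2π·l/λ = 2π × 0.139 = 50.1°
tan(βl) = 1.2
Z_in = Z_0·(Z_L + jZ_0·tanβl)/(Z_0 + jZ_L·tanβl) = 52.8 + j68.6 Ω
Γ_s = (Z_in − Z_s)/(Z_in + Z_s) = (2.81 + j68.6)/(103 + j68.6), |Γ_s| = 0.555
VSWR = (1 + |Γ_s|)/(1 − |Γ_s|)

VSWR ≈ 3.5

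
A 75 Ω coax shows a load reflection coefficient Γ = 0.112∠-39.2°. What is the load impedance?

Z_L = Z_0·(1 + Γ)/(1 − Γ) = 75·(1.09 − j0.0708)/(0.913 + j0.0708)

Z_L ≈ 88.3 − j12.7 Ω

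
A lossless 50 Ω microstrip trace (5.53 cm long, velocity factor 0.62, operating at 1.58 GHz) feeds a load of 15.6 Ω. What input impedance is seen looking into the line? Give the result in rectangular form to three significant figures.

λ = v/f = 0.62·c / 1.58 GHz = 0.118 m
βl = 2π·l/λ = 2π × 0.47 = 169°
tan(βl) = tan(169°) = -0.192
Z_in = Z_0·(Z_L + jZ_0·tanβl)/(Z_0 + jZ_L·tanβl)
     = 50·(15.6 − j9.62)/(50 − j3)

Z_in ≈ 16.1 − j8.65 Ω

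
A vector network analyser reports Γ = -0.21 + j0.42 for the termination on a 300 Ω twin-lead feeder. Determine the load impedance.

Z_L = Z_0·(1 + Γ)/(1 − Γ) = 300·(0.79 + j0.42)/(1.21 − j0.42)

Z_L ≈ 143 + j154 Ω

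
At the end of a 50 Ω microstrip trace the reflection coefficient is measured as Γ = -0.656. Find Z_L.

Z_L = Z_0·(1 + Γ)/(1 − Γ) = 50·(0.344)/(1.66)

Z_L ≈ 10.4 Ω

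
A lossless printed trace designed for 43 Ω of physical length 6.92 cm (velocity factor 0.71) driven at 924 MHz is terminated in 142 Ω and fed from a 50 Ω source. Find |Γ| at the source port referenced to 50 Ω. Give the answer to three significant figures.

λ = v/f = 0.71·c / 924 MHz = 0.231 m
βl = 2π·l/λ = 2π × 0.3 = 108°
tan(βl) = -3.07
Z_in = Z_0·(Z_L + jZ_0·tanβl)/(Z_0 + jZ_L·tanβl) = 14.3 + j12.6 Ω
Γ_s = (Z_in − Z_s)/(Z_in + Z_s) = (-35.7 + j12.6)/(64.3 + j12.6), |Γ_s| = 0.579

|Γ| ≈ 0.579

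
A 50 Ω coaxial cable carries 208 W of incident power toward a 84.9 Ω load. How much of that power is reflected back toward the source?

Γ = (84.9 − 50)/(84.9 + 50) = 0.259
|Γ|² = 0.0669
P_refl = |Γ|²·P_inc = 13.9 W, P_del = (1 − |Γ|²)·P_inc = 194 W

P_reflected ≈ 13.9 W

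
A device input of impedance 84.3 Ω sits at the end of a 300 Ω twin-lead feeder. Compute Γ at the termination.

Γ = -0.561

Γ = (Z_L − Z_0)/(Z_L + Z_0) = (84.3 − 300)/(84.3 + 300) = -215.7/384.3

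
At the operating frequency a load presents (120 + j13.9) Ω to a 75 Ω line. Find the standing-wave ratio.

VSWR ≈ 1.63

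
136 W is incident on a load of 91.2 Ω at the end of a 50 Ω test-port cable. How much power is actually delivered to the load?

Γ = (91.2 − 50)/(91.2 + 50) = 0.292
|Γ|² = 0.0851
P_refl = |Γ|²·P_inc = 11.6 W, P_del = (1 − |Γ|²)·P_inc = 124 W

P_delivered ≈ 124 W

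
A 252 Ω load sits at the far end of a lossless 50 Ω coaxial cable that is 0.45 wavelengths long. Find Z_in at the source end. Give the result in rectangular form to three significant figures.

βl = 2π × 0.45 = 162°
tan(βl) = tan(162°) = -0.325
Z_in = Z_0·(Z_L + jZ_0·tanβl)/(Z_0 + jZ_L·tanβl)
     = 50·(252 − j16.2)/(50 − j81.9)

Z_in ≈ 75.7 + j108 Ω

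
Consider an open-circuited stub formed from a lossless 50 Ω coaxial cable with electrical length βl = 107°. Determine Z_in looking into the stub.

Z_in ≈ +j15.3 Ω

tan(βl) = -3.27
For an open-circuited stub, Z_in = −jZ_0·cot(βl) = −jZ_0/tan(βl)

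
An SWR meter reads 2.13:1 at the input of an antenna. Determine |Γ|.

|Γ| = (S − 1)/(S + 1) = (2.13 − 1)/(2.13 + 1) = 1.13/3.13

|Γ| ≈ 0.361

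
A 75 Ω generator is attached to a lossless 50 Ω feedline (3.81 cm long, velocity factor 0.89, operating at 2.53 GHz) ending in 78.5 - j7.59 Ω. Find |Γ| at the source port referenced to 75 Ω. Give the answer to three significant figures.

λ = v/f = 0.89·c / 2.53 GHz = 0.106 m
βl = 2π·l/λ = 2π × 0.361 = 130°
tan(βl) = -1.19
Z_in = Z_0·(Z_L + jZ_0·tanβl)/(Z_0 + jZ_L·tanβl) = 45.5 + j22 Ω
Γ_s = (Z_in − Z_s)/(Z_in + Z_s) = (-29.5 + j22)/(121 + j22), |Γ_s| = 0.3

|Γ| ≈ 0.3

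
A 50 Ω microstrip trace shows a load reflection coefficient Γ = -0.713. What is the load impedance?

Z_L ≈ 8.38 Ω

Z_L = Z_0·(1 + Γ)/(1 − Γ) = 50·(0.287)/(1.71)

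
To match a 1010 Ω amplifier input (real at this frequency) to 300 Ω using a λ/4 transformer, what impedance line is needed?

Z_qwt ≈ 550 Ω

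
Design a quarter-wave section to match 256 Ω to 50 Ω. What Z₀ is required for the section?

Z_qwt ≈ 113 Ω

Z_qwt = √(Z_0·R_L) = √(50 × 256) = √12800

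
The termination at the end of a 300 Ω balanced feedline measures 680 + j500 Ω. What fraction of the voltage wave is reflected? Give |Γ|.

|Γ| ≈ 0.571

Γ = (Z_L − Z_0)/(Z_L + Z_0) = (380 + j500)/(980 + j500)
|Γ| = 628/1100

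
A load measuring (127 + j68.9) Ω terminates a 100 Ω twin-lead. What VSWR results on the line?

VSWR ≈ 1.91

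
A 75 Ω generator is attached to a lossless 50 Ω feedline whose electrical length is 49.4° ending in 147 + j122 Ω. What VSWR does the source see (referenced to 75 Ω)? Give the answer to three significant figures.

tan(βl) = 1.17
Z_in = Z_0·(Z_L + jZ_0·tanβl)/(Z_0 + jZ_L·tanβl) = 22.9 − j55.2 Ω
Γ_s = (Z_in − Z_s)/(Z_in + Z_s) = (-52.1 − j55.2)/(97.9 − j55.2), |Γ_s| = 0.676
VSWR = (1 + |Γ_s|)/(1 − |Γ_s|)

VSWR ≈ 5.16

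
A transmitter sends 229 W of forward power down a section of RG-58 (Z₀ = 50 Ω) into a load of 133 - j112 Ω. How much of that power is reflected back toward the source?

P_reflected ≈ 96.7 W

|Γ| = |(83 − j112)/(183 − j112)| = 0.65
|Γ|² = 0.422
P_refl = |Γ|²·P_inc = 96.7 W, P_del = (1 − |Γ|²)·P_inc = 132 W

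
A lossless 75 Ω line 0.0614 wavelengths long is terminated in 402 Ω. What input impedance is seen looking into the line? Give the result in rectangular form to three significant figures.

βl = 2π × 0.0614 = 22.1°
tan(βl) = tan(22.1°) = 0.406
Z_in = Z_0·(Z_L + jZ_0·tanβl)/(Z_0 + jZ_L·tanβl)
     = 75·(402 + j30.5)/(75 + j163)

Z_in ≈ 81.6 − j147 Ω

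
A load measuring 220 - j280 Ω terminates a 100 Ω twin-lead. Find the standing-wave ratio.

VSWR ≈ 6.05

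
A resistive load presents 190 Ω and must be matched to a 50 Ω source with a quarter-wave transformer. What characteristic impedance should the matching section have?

Z_qwt ≈ 97.5 Ω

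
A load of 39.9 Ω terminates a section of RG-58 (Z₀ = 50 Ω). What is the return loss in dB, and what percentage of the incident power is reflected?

Γ = (39.9 − 50)/(39.9 + 50) = -0.112
RL = −20·log₁₀(0.112) = 19 dB
P_refl/P_inc = |Γ|² = 0.0126

RL ≈ 19 dB; 1.26% of incident power reflected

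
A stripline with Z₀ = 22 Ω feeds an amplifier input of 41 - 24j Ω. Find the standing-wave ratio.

VSWR ≈ 2.66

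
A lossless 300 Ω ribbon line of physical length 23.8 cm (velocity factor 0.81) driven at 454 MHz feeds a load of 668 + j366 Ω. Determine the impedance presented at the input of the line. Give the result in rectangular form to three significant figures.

λ = v/f = 0.81·c / 454 MHz = 0.535 m
βl = 2π·l/λ = 2π × 0.445 = 160°
tan(βl) = tan(160°) = -0.362
Z_in = Z_0·(Z_L + jZ_0·tanβl)/(Z_0 + jZ_L·tanβl)
     = 300·(668 + j257)/(433 − j242)

Z_in ≈ 277 + j333 Ω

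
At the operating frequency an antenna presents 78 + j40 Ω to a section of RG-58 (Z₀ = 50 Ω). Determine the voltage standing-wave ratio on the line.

Γ = (Z_L − Z_0)/(Z_L + Z_0) = (28 + j40)/(128 + j40)
|Γ| = 48.8/134 = 0.364
VSWR = (1 + |Γ|)/(1 − |Γ|) = 1.36/0.636

VSWR ≈ 2.15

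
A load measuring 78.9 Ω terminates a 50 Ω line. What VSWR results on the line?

VSWR ≈ 1.58

Γ = (78.9 − 50)/(78.9 + 50) = 0.224
VSWR = (1 + 0.224)/(1 − 0.224)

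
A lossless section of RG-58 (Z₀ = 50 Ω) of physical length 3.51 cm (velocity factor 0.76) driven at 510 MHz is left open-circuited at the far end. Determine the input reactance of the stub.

X_in ≈ -93 Ω (capacitive)

λ = v/f = 0.76·c / 510 MHz = 0.447 m
βl = 2π·l/λ = 2π × 0.0785 = 28.3°
tan(βl) = 0.538
For an open-circuited stub, Z_in = −jZ_0·cot(βl) = −jZ_0/tan(βl)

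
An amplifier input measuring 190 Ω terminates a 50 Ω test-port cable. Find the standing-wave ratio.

For a purely resistive load, VSWR = R_L/Z_0 or Z_0/R_L (whichever > 1) = 190/50

VSWR ≈ 3.8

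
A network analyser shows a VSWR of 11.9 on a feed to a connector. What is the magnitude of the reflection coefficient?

|Γ| ≈ 0.845

|Γ| = (S − 1)/(S + 1) = (11.9 − 1)/(11.9 + 1) = 10.9/12.9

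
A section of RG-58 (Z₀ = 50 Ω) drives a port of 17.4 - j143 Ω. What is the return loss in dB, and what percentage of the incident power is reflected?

Γ = (-32.6 − j143)/(67.4 − j143), |Γ| = 0.928
RL = −20·log₁₀(0.928) = 0.651 dB
P_refl/P_inc = |Γ|² = 0.861

RL ≈ 0.651 dB; 86.1% of incident power reflected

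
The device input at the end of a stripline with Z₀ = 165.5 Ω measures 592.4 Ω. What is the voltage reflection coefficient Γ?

Γ = 0.563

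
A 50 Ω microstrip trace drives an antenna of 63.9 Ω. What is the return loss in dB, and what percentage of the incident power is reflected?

Γ = (63.9 − 50)/(63.9 + 50) = 0.122
RL = −20·log₁₀(0.122) = 18.3 dB
P_refl/P_inc = |Γ|² = 0.0149

RL ≈ 18.3 dB; 1.49% of incident power reflected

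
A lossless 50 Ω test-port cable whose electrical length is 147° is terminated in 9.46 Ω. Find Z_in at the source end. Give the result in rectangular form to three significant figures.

tan(βl) = tan(147°) = -0.649
Z_in = Z_0·(Z_L + jZ_0·tanβl)/(Z_0 + jZ_L·tanβl)
     = 50·(9.46 − j32.5)/(50 − j6.14)

Z_in ≈ 13.2 − j30.8 Ω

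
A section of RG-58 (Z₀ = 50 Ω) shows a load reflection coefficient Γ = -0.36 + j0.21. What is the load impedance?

Z_L ≈ 21.8 + j11.1 Ω

Z_L = Z_0·(1 + Γ)/(1 − Γ) = 50·(0.64 + j0.21)/(1.36 − j0.21)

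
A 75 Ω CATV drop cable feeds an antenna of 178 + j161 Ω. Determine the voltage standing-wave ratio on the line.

Γ = (Z_L − Z_0)/(Z_L + Z_0) = (103 + j161)/(253 + j161)
|Γ| = 191/300 = 0.637
VSWR = (1 + |Γ|)/(1 − |Γ|) = 1.64/0.363

VSWR ≈ 4.51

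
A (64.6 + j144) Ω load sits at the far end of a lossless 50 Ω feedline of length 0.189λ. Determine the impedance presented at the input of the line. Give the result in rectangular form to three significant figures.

Z_in ≈ 9.62 − j38.6 Ω

βl = 2π × 0.189 = 68°
tan(βl) = tan(68°) = 2.48
Z_in = Z_0·(Z_L + jZ_0·tanβl)/(Z_0 + jZ_L·tanβl)
     = 50·(64.6 + j268)/(-307 + j160)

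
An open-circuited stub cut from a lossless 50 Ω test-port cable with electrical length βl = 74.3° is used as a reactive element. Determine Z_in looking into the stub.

tan(βl) = 3.56
For an open-circuited stub, Z_in = −jZ_0·cot(βl) = −jZ_0/tan(βl)

Z_in ≈ −j14.1 Ω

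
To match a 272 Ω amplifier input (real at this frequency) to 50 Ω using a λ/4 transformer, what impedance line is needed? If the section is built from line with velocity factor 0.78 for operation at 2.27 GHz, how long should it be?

Z_qwt = √(Z_0·R_L) = √(50 × 272) = √13600
λ = 0.78·c/f = 0.103 m, so l = λ/4 = 0.0258 m

Z_qwt ≈ 117 Ω; length ≈ 2.58 cm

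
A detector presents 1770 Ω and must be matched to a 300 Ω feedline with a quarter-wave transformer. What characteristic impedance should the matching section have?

Z_qwt = √(Z_0·R_L) = √(300 × 1770) = √531000

Z_qwt ≈ 729 Ω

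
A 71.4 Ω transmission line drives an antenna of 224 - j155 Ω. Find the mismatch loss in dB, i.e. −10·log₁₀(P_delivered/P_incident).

Γ = (152.6 − j155)/(295.4 − j155), |Γ| = 0.652
|Γ|² = 0.425, so P_del/P_inc = 1 − |Γ|² = 0.575
ML = −10·log₁₀(1 − |Γ|²)

mismatch loss ≈ 2.4 dB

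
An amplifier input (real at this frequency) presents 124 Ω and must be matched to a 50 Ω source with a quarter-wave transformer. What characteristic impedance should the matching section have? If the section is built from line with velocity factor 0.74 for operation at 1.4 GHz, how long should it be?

Z_qwt ≈ 78.7 Ω; length ≈ 3.96 cm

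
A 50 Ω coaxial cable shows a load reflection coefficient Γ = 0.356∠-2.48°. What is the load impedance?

Z_L ≈ 105 − j3.71 Ω

Z_L = Z_0·(1 + Γ)/(1 − Γ) = 50·(1.36 − j0.0154)/(0.644 + j0.0154)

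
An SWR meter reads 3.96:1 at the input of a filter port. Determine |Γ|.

|Γ| ≈ 0.597

|Γ| = (S − 1)/(S + 1) = (3.96 − 1)/(3.96 + 1) = 2.96/4.96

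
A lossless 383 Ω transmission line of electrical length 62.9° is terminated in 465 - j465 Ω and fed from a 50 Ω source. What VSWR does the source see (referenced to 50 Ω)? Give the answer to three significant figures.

VSWR ≈ 2.65

tan(βl) = 1.95
Z_in = Z_0·(Z_L + jZ_0·tanβl)/(Z_0 + jZ_L·tanβl) = 132 − j8.66 Ω
Γ_s = (Z_in − Z_s)/(Z_in + Z_s) = (81.8 − j8.66)/(182 − j8.66), |Γ_s| = 0.452
VSWR = (1 + |Γ_s|)/(1 − |Γ_s|)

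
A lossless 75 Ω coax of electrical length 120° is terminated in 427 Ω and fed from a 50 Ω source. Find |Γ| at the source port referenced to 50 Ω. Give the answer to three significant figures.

|Γ| ≈ 0.667

tan(βl) = -1.73
Z_in = Z_0·(Z_L + jZ_0·tanβl)/(Z_0 + jZ_L·tanβl) = 17.4 + j41.5 Ω
Γ_s = (Z_in − Z_s)/(Z_in + Z_s) = (-32.6 + j41.5)/(67.4 + j41.5), |Γ_s| = 0.667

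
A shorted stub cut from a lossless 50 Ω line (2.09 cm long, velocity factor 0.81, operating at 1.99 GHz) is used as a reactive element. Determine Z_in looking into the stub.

Z_in ≈ +j92.5 Ω

λ = v/f = 0.81·c / 1.99 GHz = 0.122 m
βl = 2π·l/λ = 2π × 0.171 = 61.6°
tan(βl) = 1.85
For a shorted stub, Z_in = jZ_0·tan(βl)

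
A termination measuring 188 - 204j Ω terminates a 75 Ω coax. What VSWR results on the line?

Γ = (Z_L − Z_0)/(Z_L + Z_0) = (113 − j204)/(263 − j204)
|Γ| = 233/333 = 0.701
VSWR = (1 + |Γ|)/(1 − |Γ|) = 1.7/0.299

VSWR ≈ 5.68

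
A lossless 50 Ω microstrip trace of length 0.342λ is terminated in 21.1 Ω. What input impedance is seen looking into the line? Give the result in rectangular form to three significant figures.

Z_in ≈ 49.8 − j44.4 Ω

βl = 2π × 0.342 = 123°
tan(βl) = tan(123°) = -1.53
Z_in = Z_0·(Z_L + jZ_0·tanβl)/(Z_0 + jZ_L·tanβl)
     = 50·(21.1 − j76.6)/(50 − j32.3)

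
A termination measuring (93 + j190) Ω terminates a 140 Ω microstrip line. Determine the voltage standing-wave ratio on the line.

VSWR ≈ 4.73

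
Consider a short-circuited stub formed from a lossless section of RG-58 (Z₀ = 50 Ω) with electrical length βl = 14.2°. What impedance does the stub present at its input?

tan(βl) = 0.253
For a short-circuited stub, Z_in = jZ_0·tan(βl)

Z_in ≈ +j12.7 Ω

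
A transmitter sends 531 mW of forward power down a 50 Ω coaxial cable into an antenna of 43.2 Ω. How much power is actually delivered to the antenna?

Γ = (43.2 − 50)/(43.2 + 50) = -0.073
|Γ|² = 0.00532
P_refl = |Γ|²·P_inc = 2.83 mW, P_del = (1 − |Γ|²)·P_inc = 528 mW

P_delivered ≈ 528 mW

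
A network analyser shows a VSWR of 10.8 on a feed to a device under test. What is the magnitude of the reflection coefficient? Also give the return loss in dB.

|Γ| = (S − 1)/(S + 1) = (10.8 − 1)/(10.8 + 1) = 9.8/11.8
RL = −20·log₁₀|Γ| = −20·log₁₀(0.831)

|Γ| ≈ 0.831; return loss ≈ 1.61 dB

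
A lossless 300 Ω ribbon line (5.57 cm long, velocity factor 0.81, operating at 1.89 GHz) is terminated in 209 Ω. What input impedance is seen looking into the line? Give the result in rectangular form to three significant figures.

Z_in ≈ 229 − j62.8 Ω

λ = v/f = 0.81·c / 1.89 GHz = 0.129 m
βl = 2π·l/λ = 2π × 0.433 = 156°
tan(βl) = tan(156°) = -0.446
Z_in = Z_0·(Z_L + jZ_0·tanβl)/(Z_0 + jZ_L·tanβl)
     = 300·(209 − j134)/(300 − j93.2)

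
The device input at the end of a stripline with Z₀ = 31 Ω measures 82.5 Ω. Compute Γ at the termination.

Γ = 0.454

Γ = (Z_L − Z_0)/(Z_L + Z_0) = (82.5 − 31)/(82.5 + 31) = 51.5/113.5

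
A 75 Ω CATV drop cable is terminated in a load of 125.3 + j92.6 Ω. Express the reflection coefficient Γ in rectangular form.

Γ ≈ 0.383 + j0.285

Γ = (Z_L − Z_0)/(Z_L + Z_0) = (50.3 + j92.6)/(200.3 + j92.6)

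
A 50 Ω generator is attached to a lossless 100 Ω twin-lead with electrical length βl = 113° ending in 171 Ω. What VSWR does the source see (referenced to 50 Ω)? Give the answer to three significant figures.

tan(βl) = -2.36
Z_in = Z_0·(Z_L + jZ_0·tanβl)/(Z_0 + jZ_L·tanβl) = 65 + j26.3 Ω
Γ_s = (Z_in − Z_s)/(Z_in + Z_s) = (15 + j26.3)/(115 + j26.3), |Γ_s| = 0.257
VSWR = (1 + |Γ_s|)/(1 − |Γ_s|)

VSWR ≈ 1.69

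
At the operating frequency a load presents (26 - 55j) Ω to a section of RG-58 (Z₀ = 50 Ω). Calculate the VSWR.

VSWR ≈ 4.55

Γ = (Z_L − Z_0)/(Z_L + Z_0) = (-24 − j55)/(76 − j55)
|Γ| = 60/93.8 = 0.64
VSWR = (1 + |Γ|)/(1 − |Γ|) = 1.64/0.36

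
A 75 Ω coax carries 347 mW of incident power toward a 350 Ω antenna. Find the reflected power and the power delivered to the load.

Γ = (350 − 75)/(350 + 75) = 0.647
|Γ|² = 0.419
P_refl = |Γ|²·P_inc = 145 mW, P_del = (1 − |Γ|²)·P_inc = 202 mW

P_reflected ≈ 145 mW; P_delivered ≈ 202 mW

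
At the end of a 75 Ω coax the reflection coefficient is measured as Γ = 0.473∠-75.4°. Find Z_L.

Z_L = Z_0·(1 + Γ)/(1 − Γ) = 75·(1.12 − j0.458)/(0.881 + j0.458)

Z_L ≈ 59.1 − j69.7 Ω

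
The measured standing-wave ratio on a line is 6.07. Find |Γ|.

|Γ| ≈ 0.717

|Γ| = (S − 1)/(S + 1) = (6.07 − 1)/(6.07 + 1) = 5.07/7.07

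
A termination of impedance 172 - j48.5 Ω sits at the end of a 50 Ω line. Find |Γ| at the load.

Γ = (Z_L − Z_0)/(Z_L + Z_0) = (122 − j48.5)/(222 − j48.5)
|Γ| = 131/227

|Γ| ≈ 0.578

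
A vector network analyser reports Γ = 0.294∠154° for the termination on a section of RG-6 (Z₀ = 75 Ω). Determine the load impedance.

Z_L = Z_0·(1 + Γ)/(1 − Γ) = 75·(0.736 + j0.129)/(1.26 − j0.129)

Z_L ≈ 42.4 + j12 Ω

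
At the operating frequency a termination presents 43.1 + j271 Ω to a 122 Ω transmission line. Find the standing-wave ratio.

VSWR ≈ 17.1

Γ = (Z_L − Z_0)/(Z_L + Z_0) = (-78.9 + j271)/(165.1 + j271)
|Γ| = 282/317 = 0.889
VSWR = (1 + |Γ|)/(1 − |Γ|) = 1.89/0.111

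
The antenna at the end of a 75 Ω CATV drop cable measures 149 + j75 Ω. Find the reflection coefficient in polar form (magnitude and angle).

Γ ≈ 0.446 ∠ 26.9°

Γ = (Z_L − Z_0)/(Z_L + Z_0) = (74 + j75)/(224 + j75)
|Γ| = 105/236 = 0.446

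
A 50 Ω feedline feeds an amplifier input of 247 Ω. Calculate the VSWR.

VSWR ≈ 4.94

Γ = (247 − 50)/(247 + 50) = 0.663
VSWR = (1 + 0.663)/(1 − 0.663)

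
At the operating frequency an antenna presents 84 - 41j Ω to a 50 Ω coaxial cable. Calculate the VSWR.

VSWR ≈ 2.23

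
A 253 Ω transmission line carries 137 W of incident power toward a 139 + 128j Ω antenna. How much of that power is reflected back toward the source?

P_reflected ≈ 23.7 W

|Γ| = |(-114 + j128)/(392 + j128)| = 0.416
|Γ|² = 0.173
P_refl = |Γ|²·P_inc = 23.7 W, P_del = (1 − |Γ|²)·P_inc = 113 W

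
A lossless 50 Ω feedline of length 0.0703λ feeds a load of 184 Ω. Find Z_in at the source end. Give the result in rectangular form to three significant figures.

βl = 2π × 0.0703 = 25.3°
tan(βl) = tan(25.3°) = 0.473
Z_in = Z_0·(Z_L + jZ_0·tanβl)/(Z_0 + jZ_L·tanβl)
     = 50·(184 + j23.6)/(50 + j87)

Z_in ≈ 55.9 − j73.6 Ω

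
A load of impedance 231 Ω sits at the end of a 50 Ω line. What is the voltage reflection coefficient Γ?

Γ = 0.644

Γ = (Z_L − Z_0)/(Z_L + Z_0) = (231 − 50)/(231 + 50) = 181/281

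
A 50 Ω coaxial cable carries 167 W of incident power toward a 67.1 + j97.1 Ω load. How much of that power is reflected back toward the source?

P_reflected ≈ 70.2 W

|Γ| = |(17.1 + j97.1)/(117.1 + j97.1)| = 0.648
|Γ|² = 0.42
P_refl = |Γ|²·P_inc = 70.2 W, P_del = (1 − |Γ|²)·P_inc = 96.8 W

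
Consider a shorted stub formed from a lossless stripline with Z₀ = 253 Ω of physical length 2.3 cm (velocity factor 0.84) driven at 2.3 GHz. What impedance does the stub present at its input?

Z_in ≈ +j983 Ω

λ = v/f = 0.84·c / 2.3 GHz = 0.11 m
βl = 2π·l/λ = 2π × 0.21 = 75.6°
tan(βl) = 3.89
For a shorted stub, Z_in = jZ_0·tan(βl)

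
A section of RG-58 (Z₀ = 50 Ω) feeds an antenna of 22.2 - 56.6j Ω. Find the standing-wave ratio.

VSWR ≈ 5.4

Γ = (Z_L − Z_0)/(Z_L + Z_0) = (-27.8 − j56.6)/(72.2 − j56.6)
|Γ| = 63.1/91.7 = 0.687
VSWR = (1 + |Γ|)/(1 − |Γ|) = 1.69/0.313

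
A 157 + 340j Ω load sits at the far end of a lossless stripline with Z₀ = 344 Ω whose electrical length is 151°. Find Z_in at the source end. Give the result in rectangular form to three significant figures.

tan(βl) = tan(151°) = -0.554
Z_in = Z_0·(Z_L + jZ_0·tanβl)/(Z_0 + jZ_L·tanβl)
     = 344·(157 + j149)/(532 − j87)

Z_in ≈ 83.4 + j110 Ω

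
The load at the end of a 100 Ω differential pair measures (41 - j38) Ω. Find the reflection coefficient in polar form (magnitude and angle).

Γ ≈ 0.481 ∠ -132°

Γ = (Z_L − Z_0)/(Z_L + Z_0) = (-59 − j38)/(141 − j38)
|Γ| = 70.2/146 = 0.481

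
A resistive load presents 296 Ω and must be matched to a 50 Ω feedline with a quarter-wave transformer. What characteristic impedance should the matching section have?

Z_qwt ≈ 122 Ω

Z_qwt = √(Z_0·R_L) = √(50 × 296) = √14800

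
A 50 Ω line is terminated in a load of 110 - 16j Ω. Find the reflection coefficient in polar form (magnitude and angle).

Γ = (Z_L − Z_0)/(Z_L + Z_0) = (60 − j16)/(160 − j16)
|Γ| = 62.1/161 = 0.386

Γ ≈ 0.386 ∠ -9.22°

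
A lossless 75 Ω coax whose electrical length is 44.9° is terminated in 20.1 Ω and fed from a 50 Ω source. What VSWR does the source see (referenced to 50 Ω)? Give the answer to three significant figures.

VSWR ≈ 4.08

tan(βl) = 0.997
Z_in = Z_0·(Z_L + jZ_0·tanβl)/(Z_0 + jZ_L·tanβl) = 37.4 + j64.8 Ω
Γ_s = (Z_in − Z_s)/(Z_in + Z_s) = (-12.6 + j64.8)/(87.4 + j64.8), |Γ_s| = 0.607
VSWR = (1 + |Γ_s|)/(1 − |Γ_s|)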